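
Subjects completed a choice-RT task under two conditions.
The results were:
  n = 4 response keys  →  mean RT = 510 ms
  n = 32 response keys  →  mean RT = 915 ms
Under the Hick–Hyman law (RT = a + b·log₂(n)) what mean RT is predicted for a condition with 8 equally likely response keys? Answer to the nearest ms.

Solve the two-equation system in a and b:
  b = (915 − 510) / (log₂ 32 − log₂ 4) = 405 / (5 − 2) = 135 ms/bit
  a = 510 − 135 × 2 = 240 ms
Then RT(8) = 240 + 135 × log₂ 8 = 240 + 135 × 3 ≈ 645.000 ms.

645 ms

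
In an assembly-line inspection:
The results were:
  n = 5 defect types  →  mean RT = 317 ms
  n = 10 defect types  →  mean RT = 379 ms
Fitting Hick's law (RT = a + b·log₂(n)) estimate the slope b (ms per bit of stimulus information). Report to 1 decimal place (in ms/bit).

62.0 ms/bit

b = (RT₂ − RT₁)/(log₂ n₂ − log₂ n₁) = (379 − 317)/(3.3219 − 2.3219) = 62.000 ms/bit.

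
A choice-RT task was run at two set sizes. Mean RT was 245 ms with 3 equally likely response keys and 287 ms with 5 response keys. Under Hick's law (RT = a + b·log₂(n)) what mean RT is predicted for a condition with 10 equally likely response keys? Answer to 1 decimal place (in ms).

344.0 ms

With log₂ n on the abscissa the relation is linear; from the two conditions:
  b = (287 − 245) / (log₂ 5 − log₂ 3) = 42 / (2.3219 − 1.5850) = 56.990 ms/bit
  a = 245 − 56.990 × 1.5850 = 154.672 ms
Then RT(10) = 154.672 + 56.990 × log₂ 10 = 154.672 + 56.990 × 3.3219 ≈ 343.990 ms.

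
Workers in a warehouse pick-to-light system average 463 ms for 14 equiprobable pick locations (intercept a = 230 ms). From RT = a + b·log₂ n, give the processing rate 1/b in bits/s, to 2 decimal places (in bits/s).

b = (463 − 230)/log₂ 14 = 233/3.8074 = 61.197 ms per bit = 0.06120 s/bit; the reciprocal is 16.341 bits/s.

16.34 bits/s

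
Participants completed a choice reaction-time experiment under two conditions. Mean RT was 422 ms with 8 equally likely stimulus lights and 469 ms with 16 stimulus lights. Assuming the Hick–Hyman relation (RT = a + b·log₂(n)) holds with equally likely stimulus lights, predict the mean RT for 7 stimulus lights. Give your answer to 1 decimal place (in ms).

412.9 ms

Fit slope and intercept:
  b = (469 − 422) / (log₂ 16 − log₂ 8) = 47 / (4 − 3) = 47.000 ms/bit
  a = 422 − 47.000 × 3 = 281.000 ms
Then RT(7) = 281.000 + 47.000 × log₂ 7 = 281.000 + 47.000 × 2.8074 ≈ 412.946 ms.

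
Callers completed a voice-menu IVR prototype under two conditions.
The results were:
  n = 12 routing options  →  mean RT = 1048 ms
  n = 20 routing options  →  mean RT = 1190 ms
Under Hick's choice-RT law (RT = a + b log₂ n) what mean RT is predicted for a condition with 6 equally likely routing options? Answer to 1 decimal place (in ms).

Solve the two-equation system in a and b:
  b = (1190 − 1048) / (log₂ 20 − log₂ 12) = 142 / (4.3219 − 3.5850) = 192.682 ms/bit
  a = 1048 − 192.682 × 3.5850 = 357.242 ms
Then RT(6) = 357.242 + 192.682 × log₂ 6 = 357.242 + 192.682 × 2.5850 ≈ 855.318 ms.

855.3 ms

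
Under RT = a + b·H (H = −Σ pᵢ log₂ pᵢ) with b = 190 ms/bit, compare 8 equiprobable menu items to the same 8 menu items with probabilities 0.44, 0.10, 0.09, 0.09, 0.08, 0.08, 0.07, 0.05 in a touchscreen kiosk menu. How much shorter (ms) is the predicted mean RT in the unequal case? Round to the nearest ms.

86 ms

The RT saving is b·ΔH. Equiprobable H₀ = log₂(8) = 3.0000 bits; with the given probabilities H = 2.5463 bits.
b·(H₀ − H) = 190 × (3.0000 − 2.5463) = 86.20 ms.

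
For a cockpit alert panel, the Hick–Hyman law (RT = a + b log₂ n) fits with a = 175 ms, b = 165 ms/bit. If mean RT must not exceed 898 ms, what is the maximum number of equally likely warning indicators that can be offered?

Information budget: (898 − 175)/165 = 4.3818 bits, so n ≤ 2^4.3818 = 20.848 → at most 20.

20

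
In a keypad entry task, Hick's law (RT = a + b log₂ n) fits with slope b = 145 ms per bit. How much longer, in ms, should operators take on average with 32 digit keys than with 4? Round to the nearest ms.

435 ms

The intercept a cancels: ΔRT = b·(log₂ n₂ − log₂ n₁) = b·log₂(n₂/n₁).
log₂(32) − log₂(4) = log₂(32/4) = log₂(8) = 3.
ΔRT = 145 × 3.0000 = 435.000 ms.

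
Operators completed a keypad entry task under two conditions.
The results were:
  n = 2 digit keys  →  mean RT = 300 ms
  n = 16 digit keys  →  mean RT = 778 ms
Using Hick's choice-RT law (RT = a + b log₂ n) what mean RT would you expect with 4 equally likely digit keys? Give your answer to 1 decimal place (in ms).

459.3 ms

With log₂ n on the abscissa the relation is linear; from the two conditions:
  b = (778 − 300) / (log₂ 16 − log₂ 2) = 478 / (4 − 1) = 159.333 ms/bit
  a = 300 − 159.333 × 1 = 140.667 ms
Then RT(4) = 140.667 + 159.333 × log₂ 4 = 140.667 + 159.333 × 2 ≈ 459.333 ms.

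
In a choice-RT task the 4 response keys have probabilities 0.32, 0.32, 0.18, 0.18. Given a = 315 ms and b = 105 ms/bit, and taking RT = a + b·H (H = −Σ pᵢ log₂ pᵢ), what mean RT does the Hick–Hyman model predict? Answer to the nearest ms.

519 ms

Entropy contributions −pᵢ log₂ pᵢ: 0.5260, 0.5260, 0.4453, 0.4453; sum H = 1.9427 bits.
RT = a + bH = 315 + 105·1.9427 = 518.98 ms.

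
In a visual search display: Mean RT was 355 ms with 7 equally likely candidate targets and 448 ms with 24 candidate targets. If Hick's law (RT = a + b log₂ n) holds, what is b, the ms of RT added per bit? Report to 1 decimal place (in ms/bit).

The slope on a log₂ axis is (448 − 355) / (4.5850 − 2.8074) = 52.318 ms/bit.

52.3 ms/bit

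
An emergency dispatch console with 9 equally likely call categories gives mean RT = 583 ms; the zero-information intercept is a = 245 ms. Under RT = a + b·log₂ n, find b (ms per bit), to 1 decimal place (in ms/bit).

106.6 ms/bit

9 alternatives carry log₂ 9 = 3.1699 bits; the choice cost is 583 − 245 = 338 ms, so b = 338/3.1699 = 106.627 ms/bit.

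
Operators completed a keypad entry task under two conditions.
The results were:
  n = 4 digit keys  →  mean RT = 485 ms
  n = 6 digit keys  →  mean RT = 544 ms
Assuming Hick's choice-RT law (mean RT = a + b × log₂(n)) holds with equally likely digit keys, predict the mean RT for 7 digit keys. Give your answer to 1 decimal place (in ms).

566.4 ms

RT is linear in log₂ n, so two points fix the line:
  b = (544 − 485) / (log₂ 6 − log₂ 4) = 59 / (2.5850 − 2) = 100.861 ms/bit
  a = 485 − 100.861 × 2 = 283.278 ms
Then RT(7) = 283.278 + 100.861 × log₂ 7 = 283.278 + 100.861 × 2.8074 ≈ 566.431 ms.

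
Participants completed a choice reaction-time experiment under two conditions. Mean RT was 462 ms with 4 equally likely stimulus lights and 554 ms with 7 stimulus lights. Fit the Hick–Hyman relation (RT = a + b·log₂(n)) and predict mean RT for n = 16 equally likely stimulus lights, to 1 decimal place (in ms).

689.9 ms

RT is linear in log₂ n, so two points fix the line:
  b = (554 − 462) / (log₂ 7 − log₂ 4) = 92 / (2.8074 − 2) = 113.952 ms/bit
  a = 462 − 113.952 × 2 = 234.095 ms
Then RT(16) = 234.095 + 113.952 × log₂ 16 = 234.095 + 113.952 × 4 ≈ 689.905 ms.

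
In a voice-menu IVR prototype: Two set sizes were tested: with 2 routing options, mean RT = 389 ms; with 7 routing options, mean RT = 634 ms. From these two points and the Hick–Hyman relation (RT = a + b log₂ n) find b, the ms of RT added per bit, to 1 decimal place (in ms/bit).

135.6 ms/bit

Slope: b = (634 − 389) / (log₂ 7 − log₂ 2) = 245/1.8074 = 135.557 ms/bit.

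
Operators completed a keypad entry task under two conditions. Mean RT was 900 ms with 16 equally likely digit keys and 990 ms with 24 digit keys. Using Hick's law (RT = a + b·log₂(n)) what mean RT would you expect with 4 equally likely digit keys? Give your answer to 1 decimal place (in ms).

592.3 ms

Fit slope and intercept:
  b = (990 − 900) / (log₂ 24 − log₂ 16) = 90 / (4.5850 − 4) = 153.856 ms/bit
  a = 900 − 153.856 × 4 = 284.576 ms
Then RT(4) = 284.576 + 153.856 × log₂ 4 = 284.576 + 153.856 × 2 ≈ 592.288 ms.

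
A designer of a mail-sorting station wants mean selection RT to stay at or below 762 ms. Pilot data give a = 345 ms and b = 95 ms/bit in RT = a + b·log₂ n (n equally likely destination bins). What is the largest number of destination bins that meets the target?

Information budget: (762 − 345)/95 = 4.3895 bits, so n ≤ 2^4.3895 = 20.959 → at most 20.

20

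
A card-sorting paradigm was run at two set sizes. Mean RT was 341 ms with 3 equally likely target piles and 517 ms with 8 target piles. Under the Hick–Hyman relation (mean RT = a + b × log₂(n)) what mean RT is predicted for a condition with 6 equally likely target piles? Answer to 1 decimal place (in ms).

RT is linear in log₂ n, so two points fix the line:
  b = (517 − 341) / (log₂ 8 − log₂ 3) = 176 / (3 − 1.5850) = 124.378 ms/bit
  a = 341 − 124.378 × 1.5850 = 143.865 ms
Then RT(6) = 143.865 + 124.378 × log₂ 6 = 143.865 + 124.378 × 2.5850 ≈ 465.378 ms.

465.4 ms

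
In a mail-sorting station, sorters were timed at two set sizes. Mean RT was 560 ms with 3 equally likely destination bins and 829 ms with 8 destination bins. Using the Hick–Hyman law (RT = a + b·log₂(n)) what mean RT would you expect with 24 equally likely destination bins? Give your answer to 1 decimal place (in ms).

With log₂ n on the abscissa the relation is linear; from the two conditions:
  b = (829 − 560) / (log₂ 8 − log₂ 3) = 269 / (3 − 1.5850) = 190.101 ms/bit
  a = 560 − 190.101 × 1.5850 = 258.697 ms
Then RT(24) = 258.697 + 190.101 × log₂ 24 = 258.697 + 190.101 × 4.5850 ≈ 1130.303 ms.

1130.3 ms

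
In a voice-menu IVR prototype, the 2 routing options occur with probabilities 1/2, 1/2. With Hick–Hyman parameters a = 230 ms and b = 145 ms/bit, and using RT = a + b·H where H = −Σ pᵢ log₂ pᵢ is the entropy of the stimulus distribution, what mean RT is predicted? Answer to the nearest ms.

375 ms

Each term −pᵢ log₂ pᵢ: 0.5·1 + 0.5·1; summed, H = 1.000 bits.
Mean RT = a + bH = 230 + 145·1.000 = 375.00 ms.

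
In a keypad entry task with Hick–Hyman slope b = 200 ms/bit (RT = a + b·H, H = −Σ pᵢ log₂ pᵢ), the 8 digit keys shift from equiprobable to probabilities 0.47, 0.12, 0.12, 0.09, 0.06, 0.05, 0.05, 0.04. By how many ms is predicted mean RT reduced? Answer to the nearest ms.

116 ms

Equiprobable entropy H₀ = log₂ 8 = 3.0000 bits.
Skewed entropy H = −Σ pᵢ log₂ pᵢ = 2.4202 bits.
ΔRT = b·(H₀ − H) = 200 × 0.5798 = 115.96 ms.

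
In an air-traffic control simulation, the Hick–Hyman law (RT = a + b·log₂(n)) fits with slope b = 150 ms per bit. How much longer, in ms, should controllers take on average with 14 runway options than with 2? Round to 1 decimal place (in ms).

The intercept a cancels: ΔRT = b·(log₂ n₂ − log₂ n₁) = b·log₂(n₂/n₁).
log₂(14) − log₂(2) = 3.8074 − 1 = 2.8074.
ΔRT = 150 × 2.8074 = 421.103 ms.

421.1 ms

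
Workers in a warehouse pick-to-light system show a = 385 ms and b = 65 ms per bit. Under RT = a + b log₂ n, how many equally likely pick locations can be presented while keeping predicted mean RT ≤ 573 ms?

Information budget: (573 − 385)/65 = 2.8923 bits, so n ≤ 2^2.8923 = 7.425 → at most 7.

7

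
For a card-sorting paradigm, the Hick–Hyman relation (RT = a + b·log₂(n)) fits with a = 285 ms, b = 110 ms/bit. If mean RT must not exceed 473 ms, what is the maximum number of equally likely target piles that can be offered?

3

Set 285 + 110·log₂ n ≤ 473 → log₂ n ≤ (473 − 285)/110 = 1.7091.
So n ≤ 2^1.7091 = 3.270; the largest integer n is 3.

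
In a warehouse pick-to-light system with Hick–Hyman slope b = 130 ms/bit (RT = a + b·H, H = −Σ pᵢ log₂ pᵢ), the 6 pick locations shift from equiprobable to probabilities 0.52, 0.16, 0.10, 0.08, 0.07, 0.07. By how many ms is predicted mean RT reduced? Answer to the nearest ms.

66 ms

The RT saving is b·ΔH. Equiprobable H₀ = log₂(6) = 2.5850 bits; with the given probabilities H = 2.0744 bits.
b·(H₀ − H) = 130 × (2.5850 − 2.0744) = 66.37 ms.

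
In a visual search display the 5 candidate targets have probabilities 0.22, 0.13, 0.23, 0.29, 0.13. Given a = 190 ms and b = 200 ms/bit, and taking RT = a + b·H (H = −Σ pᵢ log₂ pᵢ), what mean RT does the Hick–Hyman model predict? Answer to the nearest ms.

Entropy contributions −pᵢ log₂ pᵢ: 0.4806, 0.3826, 0.4877, 0.5179, 0.3826; sum H = 2.2514 bits.
RT = a + bH = 190 + 200·2.2514 = 640.29 ms.

640 ms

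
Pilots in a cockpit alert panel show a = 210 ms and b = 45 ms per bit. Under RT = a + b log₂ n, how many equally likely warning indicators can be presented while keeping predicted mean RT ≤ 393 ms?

45·log₂ n ≤ 393 − 210 = 183, giving log₂ n ≤ 4.0667 and n ≤ 16.757. The largest whole number is 16.

16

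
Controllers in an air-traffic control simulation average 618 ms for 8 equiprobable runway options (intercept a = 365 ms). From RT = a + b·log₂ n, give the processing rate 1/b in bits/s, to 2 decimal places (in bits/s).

b = (618 − 365)/log₂ 8 = 253/3 = 84.333 ms per bit = 0.08433 s/bit; the reciprocal is 11.858 bits/s.

11.86 bits/s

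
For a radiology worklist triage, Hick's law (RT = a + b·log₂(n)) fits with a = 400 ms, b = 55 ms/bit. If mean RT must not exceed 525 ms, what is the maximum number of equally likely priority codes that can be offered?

55·log₂ n ≤ 525 − 400 = 125, giving log₂ n ≤ 2.2727 and n ≤ 4.832. The largest whole number is 4.

4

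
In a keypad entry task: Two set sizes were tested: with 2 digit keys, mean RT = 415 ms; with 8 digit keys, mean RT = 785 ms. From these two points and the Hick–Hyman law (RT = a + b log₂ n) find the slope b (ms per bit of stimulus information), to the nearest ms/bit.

Slope: b = (785 − 415) / (log₂ 8 − log₂ 2) = 370/2.0000 = 185 ms/bit.

185 ms/bit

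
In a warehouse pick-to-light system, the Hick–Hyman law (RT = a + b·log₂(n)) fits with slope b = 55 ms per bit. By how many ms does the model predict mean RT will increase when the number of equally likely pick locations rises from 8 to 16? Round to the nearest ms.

Only the slope matters, since a is common to both: ΔRT = b·log₂(n₂/n₁).
log₂(16) − log₂(8) = log₂(16/8) = log₂(2) = 1.
ΔRT = 55 × 1.0000 = 55.000 ms.

55 ms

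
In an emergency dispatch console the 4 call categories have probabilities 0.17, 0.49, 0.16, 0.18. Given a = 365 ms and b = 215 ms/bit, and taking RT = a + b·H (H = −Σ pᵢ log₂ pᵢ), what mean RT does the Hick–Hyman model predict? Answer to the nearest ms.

Entropy contributions −pᵢ log₂ pᵢ: 0.4346, 0.5043, 0.4230, 0.4453; sum H = 1.8072 bits.
RT = a + bH = 365 + 215·1.8072 = 753.55 ms.

754 ms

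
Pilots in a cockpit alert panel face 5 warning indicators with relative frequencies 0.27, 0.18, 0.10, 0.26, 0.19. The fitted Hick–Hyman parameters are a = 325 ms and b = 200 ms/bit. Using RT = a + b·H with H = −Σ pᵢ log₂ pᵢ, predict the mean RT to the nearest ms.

Entropy contributions −pᵢ log₂ pᵢ: 0.5100, 0.4453, 0.3322, 0.5053, 0.4552; sum H = 2.2480 bits.
RT = a + bH = 325 + 200·2.2480 = 774.61 ms.

775 ms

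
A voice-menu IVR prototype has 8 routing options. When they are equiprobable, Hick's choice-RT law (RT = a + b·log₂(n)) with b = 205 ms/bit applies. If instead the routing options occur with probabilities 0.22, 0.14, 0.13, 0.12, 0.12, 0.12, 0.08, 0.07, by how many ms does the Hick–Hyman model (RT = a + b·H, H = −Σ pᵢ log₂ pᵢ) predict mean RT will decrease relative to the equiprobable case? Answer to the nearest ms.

16 ms

The RT saving is b·ΔH. Equiprobable H₀ = log₂(8) = 3.0000 bits; with the given probabilities H = 2.9216 bits.
b·(H₀ − H) = 205 × (3.0000 − 2.9216) = 16.07 ms.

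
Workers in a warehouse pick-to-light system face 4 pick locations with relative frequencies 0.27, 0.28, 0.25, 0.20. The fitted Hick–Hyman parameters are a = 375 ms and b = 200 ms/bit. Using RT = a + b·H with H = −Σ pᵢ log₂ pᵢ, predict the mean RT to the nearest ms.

773 ms

H = 0.27·log₂(1/0.27) + 0.28·log₂(1/0.28) + 0.25·log₂(1/0.25) + 0.20·log₂(1/0.20) = 1.9886 bits.
RT = 375 + 200 × 1.9886 = 772.73 ms.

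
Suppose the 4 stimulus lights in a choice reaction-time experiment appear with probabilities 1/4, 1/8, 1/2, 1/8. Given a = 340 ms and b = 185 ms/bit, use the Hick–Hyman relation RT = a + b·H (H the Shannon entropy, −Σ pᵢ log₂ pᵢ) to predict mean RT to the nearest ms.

664 ms

Each term −pᵢ log₂ pᵢ: 0.25·2 + 0.125·3 + 0.5·1 + 0.125·3; summed, H = 1.750 bits.
Mean RT = a + bH = 340 + 185·1.750 = 663.75 ms.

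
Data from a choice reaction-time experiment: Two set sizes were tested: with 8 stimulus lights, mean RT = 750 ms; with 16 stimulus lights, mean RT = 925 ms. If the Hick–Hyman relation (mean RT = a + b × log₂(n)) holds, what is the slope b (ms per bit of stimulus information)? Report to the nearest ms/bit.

The slope on a log₂ axis is (925 − 750) / (4 − 3) = 175 ms/bit.

175 ms/bit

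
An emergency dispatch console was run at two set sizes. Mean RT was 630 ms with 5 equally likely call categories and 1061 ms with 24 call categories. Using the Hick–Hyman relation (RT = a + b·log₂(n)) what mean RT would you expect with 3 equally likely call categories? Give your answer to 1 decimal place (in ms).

With log₂ n on the abscissa the relation is linear; from the two conditions:
  b = (1061 − 630) / (log₂ 24 − log₂ 5) = 431 / (4.5850 − 2.3219) = 190.452 ms/bit
  a = 630 − 190.452 × 2.3219 = 187.784 ms
Then RT(3) = 187.784 + 190.452 × log₂ 3 = 187.784 + 190.452 × 1.5850 ≈ 489.643 ms.

489.6 ms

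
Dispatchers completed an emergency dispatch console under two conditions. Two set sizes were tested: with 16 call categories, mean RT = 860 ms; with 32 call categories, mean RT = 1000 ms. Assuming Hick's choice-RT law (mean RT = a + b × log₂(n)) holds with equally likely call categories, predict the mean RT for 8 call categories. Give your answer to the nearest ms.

Solve the two-equation system in a and b:
  b = (1000 − 860) / (log₂ 32 − log₂ 16) = 140 / (5 − 4) = 140 ms/bit
  a = 860 − 140 × 4 = 300 ms
Then RT(8) = 300 + 140 × log₂ 8 = 300 + 140 × 3 ≈ 720.000 ms.

720 ms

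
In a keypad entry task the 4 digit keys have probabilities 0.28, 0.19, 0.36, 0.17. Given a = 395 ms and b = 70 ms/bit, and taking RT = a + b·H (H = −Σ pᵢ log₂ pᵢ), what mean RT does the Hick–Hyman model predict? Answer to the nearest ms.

Entropy contributions −pᵢ log₂ pᵢ: 0.5142, 0.4552, 0.5306, 0.4346; sum H = 1.9346 bits.
RT = a + bH = 395 + 70·1.9346 = 530.43 ms.

530 ms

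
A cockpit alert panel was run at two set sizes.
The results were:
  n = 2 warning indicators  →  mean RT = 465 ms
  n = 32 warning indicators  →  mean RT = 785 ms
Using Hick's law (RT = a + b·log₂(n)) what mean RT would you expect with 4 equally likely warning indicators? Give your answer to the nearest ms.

545 ms

With log₂ n on the abscissa the relation is linear; from the two conditions:
  b = (785 − 465) / (log₂ 32 − log₂ 2) = 320 / (5 − 1) = 80 ms/bit
  a = 465 − 80 × 1 = 385 ms
Then RT(4) = 385 + 80 × log₂ 4 = 385 + 80 × 2 ≈ 545.000 ms.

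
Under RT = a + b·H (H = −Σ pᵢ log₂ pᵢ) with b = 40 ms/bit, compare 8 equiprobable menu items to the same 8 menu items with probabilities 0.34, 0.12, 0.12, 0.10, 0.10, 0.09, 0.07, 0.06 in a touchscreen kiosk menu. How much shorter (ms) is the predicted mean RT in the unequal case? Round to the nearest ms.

10 ms

Equiprobable entropy H₀ = log₂ 8 = 3.0000 bits.
Skewed entropy H = −Σ pᵢ log₂ pᵢ = 2.7524 bits.
ΔRT = b·(H₀ − H) = 40 × 0.2476 = 9.90 ms.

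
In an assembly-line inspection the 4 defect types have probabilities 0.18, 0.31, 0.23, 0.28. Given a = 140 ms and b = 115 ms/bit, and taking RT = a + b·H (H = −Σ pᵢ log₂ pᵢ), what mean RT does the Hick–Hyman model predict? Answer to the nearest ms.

H = 0.18·log₂(1/0.18) + 0.31·log₂(1/0.31) + 0.23·log₂(1/0.23) + 0.28·log₂(1/0.28) = 1.9710 bits.
RT = 140 + 115 × 1.9710 = 366.66 ms.

367 ms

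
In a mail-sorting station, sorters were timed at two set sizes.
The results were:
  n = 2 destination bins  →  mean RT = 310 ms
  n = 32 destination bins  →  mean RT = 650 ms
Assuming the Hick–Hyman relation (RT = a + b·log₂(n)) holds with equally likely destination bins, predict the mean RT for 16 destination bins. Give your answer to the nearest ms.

With log₂ n on the abscissa the relation is linear; from the two conditions:
  b = (650 − 310) / (log₂ 32 − log₂ 2) = 340 / (5 − 1) = 85 ms/bit
  a = 310 − 85 × 1 = 225 ms
Then RT(16) = 225 + 85 × log₂ 16 = 225 + 85 × 4 ≈ 565.000 ms.

565 ms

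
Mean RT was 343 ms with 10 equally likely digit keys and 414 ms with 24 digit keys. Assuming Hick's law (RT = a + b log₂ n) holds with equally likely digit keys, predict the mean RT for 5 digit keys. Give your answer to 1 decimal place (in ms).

RT is linear in log₂ n, so two points fix the line:
  b = (414 − 343) / (log₂ 24 − log₂ 10) = 71 / (4.5850 − 3.3219) = 56.214 ms/bit
  a = 343 − 56.214 × 3.3219 = 156.262 ms
Then RT(5) = 156.262 + 56.214 × log₂ 5 = 156.262 + 56.214 × 2.3219 ≈ 286.786 ms.

286.8 ms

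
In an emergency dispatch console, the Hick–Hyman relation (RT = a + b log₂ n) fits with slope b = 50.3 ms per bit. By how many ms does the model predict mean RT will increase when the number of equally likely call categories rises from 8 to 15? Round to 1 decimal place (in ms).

ΔRT = (a + b log₂ n₂) − (a + b log₂ n₁) = b·(log₂ n₂ − log₂ n₁).
log₂(15) − log₂(8) = 3.9069 − 3 = 0.9069.
ΔRT = 50.3 × 0.9069 = 45.617 ms.

45.6 ms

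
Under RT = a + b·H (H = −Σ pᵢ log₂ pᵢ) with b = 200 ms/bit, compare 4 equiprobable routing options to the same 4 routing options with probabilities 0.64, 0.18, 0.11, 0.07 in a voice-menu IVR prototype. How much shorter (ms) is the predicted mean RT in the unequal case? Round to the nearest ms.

105 ms

The RT saving is b·ΔH. Equiprobable H₀ = log₂(4) = 2.0000 bits; with the given probabilities H = 1.4762 bits.
b·(H₀ − H) = 200 × (2.0000 − 1.4762) = 104.76 ms.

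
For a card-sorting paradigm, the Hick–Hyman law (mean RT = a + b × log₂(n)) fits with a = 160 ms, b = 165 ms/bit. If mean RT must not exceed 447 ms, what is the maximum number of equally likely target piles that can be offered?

3

Set 160 + 165·log₂ n ≤ 447 → log₂ n ≤ (447 − 160)/165 = 1.7394.
So n ≤ 2^1.7394 = 3.339; the largest integer n is 3.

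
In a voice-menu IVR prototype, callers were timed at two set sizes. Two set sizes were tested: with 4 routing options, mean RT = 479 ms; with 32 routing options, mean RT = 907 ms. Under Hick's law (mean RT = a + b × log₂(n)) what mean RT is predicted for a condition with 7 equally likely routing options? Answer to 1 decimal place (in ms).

With log₂ n on the abscissa the relation is linear; from the two conditions:
  b = (907 − 479) / (log₂ 32 − log₂ 4) = 428 / (5 − 2) = 142.667 ms/bit
  a = 479 − 142.667 × 2 = 193.667 ms
Then RT(7) = 193.667 + 142.667 × log₂ 7 = 193.667 + 142.667 × 2.8074 ≈ 594.183 ms.

594.2 ms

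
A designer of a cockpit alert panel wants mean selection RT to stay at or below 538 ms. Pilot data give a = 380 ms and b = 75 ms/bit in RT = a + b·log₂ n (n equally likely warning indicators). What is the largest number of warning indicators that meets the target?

75·log₂ n ≤ 538 − 380 = 158, giving log₂ n ≤ 2.1067 and n ≤ 4.307. The largest whole number is 4.

4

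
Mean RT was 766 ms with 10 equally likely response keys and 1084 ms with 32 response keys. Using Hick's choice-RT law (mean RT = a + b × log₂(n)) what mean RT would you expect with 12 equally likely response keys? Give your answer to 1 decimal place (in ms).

815.8 ms

RT is linear in log₂ n, so two points fix the line:
  b = (1084 − 766) / (log₂ 32 − log₂ 10) = 318 / (5 − 3.3219) = 189.503 ms/bit
  a = 766 − 189.503 × 3.3219 = 136.484 ms
Then RT(12) = 136.484 + 189.503 × log₂ 12 = 136.484 + 189.503 × 3.5850 ≈ 815.846 ms.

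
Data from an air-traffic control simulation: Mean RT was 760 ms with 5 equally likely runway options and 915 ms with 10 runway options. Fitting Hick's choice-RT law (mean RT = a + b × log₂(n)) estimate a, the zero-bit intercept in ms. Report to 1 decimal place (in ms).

b = (RT₂ − RT₁)/(log₂ n₂ − log₂ n₁) = (915 − 760)/(3.3219 − 2.3219) = 155.000 ms/bit.
Intercept: a = 760 − 155.000·log₂(5) = 400.101 ms.

400.1 ms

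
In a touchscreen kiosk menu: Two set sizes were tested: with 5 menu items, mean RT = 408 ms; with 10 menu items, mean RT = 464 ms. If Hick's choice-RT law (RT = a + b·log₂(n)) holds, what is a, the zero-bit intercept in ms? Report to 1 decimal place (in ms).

b = (RT₂ − RT₁)/(log₂ n₂ − log₂ n₁) = (464 − 408)/(3.3219 − 2.3219) = 56.000 ms/bit.
a = RT₁ − b·log₂ n₁ = 408 − 56.000 × 2.3219 = 277.972 ms.

278.0 ms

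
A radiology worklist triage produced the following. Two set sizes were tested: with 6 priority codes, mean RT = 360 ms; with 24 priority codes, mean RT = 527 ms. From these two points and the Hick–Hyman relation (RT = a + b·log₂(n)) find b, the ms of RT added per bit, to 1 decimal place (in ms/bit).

The slope on a log₂ axis is (527 − 360) / (4.5850 − 2.5850) = 83.500 ms/bit.

83.5 ms/bit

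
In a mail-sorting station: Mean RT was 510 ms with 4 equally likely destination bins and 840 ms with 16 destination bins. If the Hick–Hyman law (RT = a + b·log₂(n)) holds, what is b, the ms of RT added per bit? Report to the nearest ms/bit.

b = (RT₂ − RT₁)/(log₂ n₂ − log₂ n₁) = (840 − 510)/(4 − 2) = 165 ms/bit.

165 ms/bit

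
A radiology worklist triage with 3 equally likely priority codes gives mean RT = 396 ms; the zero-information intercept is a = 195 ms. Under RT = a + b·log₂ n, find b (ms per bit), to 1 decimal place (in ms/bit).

126.8 ms/bit

3 alternatives carry log₂ 3 = 1.5850 bits; the choice cost is 396 − 195 = 201 ms, so b = 201/1.5850 = 126.817 ms/bit.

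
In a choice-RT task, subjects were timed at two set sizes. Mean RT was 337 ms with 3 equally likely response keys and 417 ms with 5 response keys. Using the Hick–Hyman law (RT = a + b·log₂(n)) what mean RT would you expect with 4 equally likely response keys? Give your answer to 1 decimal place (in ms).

Solve the two-equation system in a and b:
  b = (417 − 337) / (log₂ 5 − log₂ 3) = 80 / (2.3219 − 1.5850) = 108.553 ms/bit
  a = 337 − 108.553 × 1.5850 = 164.947 ms
Then RT(4) = 164.947 + 108.553 × log₂ 4 = 164.947 + 108.553 × 2 ≈ 382.054 ms.

382.1 ms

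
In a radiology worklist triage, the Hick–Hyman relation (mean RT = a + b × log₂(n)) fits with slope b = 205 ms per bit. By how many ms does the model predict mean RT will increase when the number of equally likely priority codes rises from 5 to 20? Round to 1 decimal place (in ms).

410.0 ms

Only the slope matters, since a is common to both: ΔRT = b·log₂(n₂/n₁).
log₂(20) − log₂(5) = log₂(20/5) = log₂(4) = 2.
ΔRT = 205 × 2.0000 = 410.000 ms.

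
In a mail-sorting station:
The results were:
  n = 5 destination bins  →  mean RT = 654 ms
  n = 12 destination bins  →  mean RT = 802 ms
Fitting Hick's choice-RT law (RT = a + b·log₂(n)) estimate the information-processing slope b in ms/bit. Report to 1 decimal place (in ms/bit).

Slope: b = (802 − 654) / (log₂ 12 − log₂ 5) = 148/1.2630 = 117.178 ms/bit.

117.2 ms/bit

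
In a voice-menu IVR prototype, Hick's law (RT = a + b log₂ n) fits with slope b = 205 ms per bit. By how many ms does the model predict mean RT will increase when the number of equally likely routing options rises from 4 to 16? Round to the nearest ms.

The intercept a cancels: ΔRT = b·(log₂ n₂ − log₂ n₁) = b·log₂(n₂/n₁).
log₂(16) − log₂(4) = log₂(16/4) = log₂(4) = 2.
ΔRT = 205 × 2.0000 = 410.000 ms.

410 ms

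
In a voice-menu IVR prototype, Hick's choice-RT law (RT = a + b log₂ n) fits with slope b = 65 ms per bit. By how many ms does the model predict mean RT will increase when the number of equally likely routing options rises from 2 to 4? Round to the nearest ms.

The intercept a cancels: ΔRT = b·(log₂ n₂ − log₂ n₁) = b·log₂(n₂/n₁).
log₂(4) − log₂(2) = log₂(4/2) = log₂(2) = 1.
ΔRT = 65 × 1.0000 = 65.000 ms.

65 ms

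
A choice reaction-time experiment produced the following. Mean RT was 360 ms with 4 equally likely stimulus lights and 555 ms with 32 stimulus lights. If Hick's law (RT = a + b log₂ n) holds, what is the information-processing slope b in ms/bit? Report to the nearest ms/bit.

Slope: b = (555 − 360) / (log₂ 32 − log₂ 4) = 195/3.0000 = 65 ms/bit.

65 ms/bit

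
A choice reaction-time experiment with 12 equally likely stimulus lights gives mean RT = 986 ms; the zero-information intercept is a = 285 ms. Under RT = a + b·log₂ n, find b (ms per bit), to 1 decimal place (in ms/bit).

195.5 ms/bit

log₂(12) = 3.5850 bits.
b = (RT − a)/log₂ n = (986 − 285) / 3.5850 = 195.539 ms/bit.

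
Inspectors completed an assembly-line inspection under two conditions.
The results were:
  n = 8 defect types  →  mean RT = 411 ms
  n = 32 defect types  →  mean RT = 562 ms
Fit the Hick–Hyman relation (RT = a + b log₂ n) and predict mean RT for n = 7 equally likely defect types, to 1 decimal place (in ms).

Solve the two-equation system in a and b:
  b = (562 − 411) / (log₂ 32 − log₂ 8) = 151 / (5 − 3) = 75.500 ms/bit
  a = 411 − 75.500 × 3 = 184.500 ms
Then RT(7) = 184.500 + 75.500 × log₂ 7 = 184.500 + 75.500 × 2.8074 ≈ 396.455 ms.

396.5 ms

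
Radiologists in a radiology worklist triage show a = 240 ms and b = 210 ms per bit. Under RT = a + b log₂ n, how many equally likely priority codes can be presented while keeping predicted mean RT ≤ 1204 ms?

24

Set 240 + 210·log₂ n ≤ 1204 → log₂ n ≤ (1204 − 240)/210 = 4.5905.
So n ≤ 2^4.5905 = 24.092; the largest integer n is 24.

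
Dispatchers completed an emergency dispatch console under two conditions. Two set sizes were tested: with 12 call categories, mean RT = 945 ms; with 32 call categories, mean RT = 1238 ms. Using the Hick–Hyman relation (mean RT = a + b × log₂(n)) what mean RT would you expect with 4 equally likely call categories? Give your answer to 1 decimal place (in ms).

616.8 ms

Fit slope and intercept:
  b = (1238 − 945) / (log₂ 32 − log₂ 12) = 293 / (5 − 3.5850) = 207.062 ms/bit
  a = 945 − 207.062 × 3.5850 = 202.692 ms
Then RT(4) = 202.692 + 207.062 × log₂ 4 = 202.692 + 207.062 × 2 ≈ 616.815 ms.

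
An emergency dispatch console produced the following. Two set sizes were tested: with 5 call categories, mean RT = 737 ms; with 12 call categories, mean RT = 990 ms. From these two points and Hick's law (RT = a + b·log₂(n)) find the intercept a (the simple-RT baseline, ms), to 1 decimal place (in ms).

271.9 ms

The slope on a log₂ axis is (990 − 737) / (3.5850 − 2.3219) = 200.311 ms/bit.
Intercept: a = 737 − 200.311·log₂(5) = 271.892 ms.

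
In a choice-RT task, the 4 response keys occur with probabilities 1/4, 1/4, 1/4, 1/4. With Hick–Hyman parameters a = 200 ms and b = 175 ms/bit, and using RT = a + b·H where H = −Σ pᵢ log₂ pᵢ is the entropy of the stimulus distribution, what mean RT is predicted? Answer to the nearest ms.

H = −Σ pᵢ log₂ pᵢ = 0.25·2 + 0.25·2 + 0.25·2 + 0.25·2 = 2.000 bits.
RT = 200 + 175 × 2.000 = 550.00 ms.

550 ms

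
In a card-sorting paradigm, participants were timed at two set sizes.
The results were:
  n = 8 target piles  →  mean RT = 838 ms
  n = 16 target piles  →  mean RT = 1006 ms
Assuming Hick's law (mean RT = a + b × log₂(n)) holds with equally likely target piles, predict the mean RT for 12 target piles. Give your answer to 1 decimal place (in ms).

With log₂ n on the abscissa the relation is linear; from the two conditions:
  b = (1006 − 838) / (log₂ 16 − log₂ 8) = 168 / (4 − 3) = 168.000 ms/bit
  a = 838 − 168.000 × 3 = 334.000 ms
Then RT(12) = 334.000 + 168.000 × log₂ 12 = 334.000 + 168.000 × 3.5850 ≈ 936.274 ms.

936.3 ms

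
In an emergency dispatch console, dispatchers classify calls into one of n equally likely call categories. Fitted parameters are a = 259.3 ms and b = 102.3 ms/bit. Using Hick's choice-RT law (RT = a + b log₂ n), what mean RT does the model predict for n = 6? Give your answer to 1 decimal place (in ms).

523.7 ms

log₂(6) = 2.5850 bits, so RT = 259.3 + 102.3 × 2.5850 ≈ 523.742 ms.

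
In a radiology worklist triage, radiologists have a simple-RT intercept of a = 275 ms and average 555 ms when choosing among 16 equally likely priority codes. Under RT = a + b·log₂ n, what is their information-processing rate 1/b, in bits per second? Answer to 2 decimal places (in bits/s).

b = (555 − 275)/log₂ 16 = 280/4 = 70.000 ms per bit = 0.07000 s/bit; the reciprocal is 14.286 bits/s.

14.29 bits/s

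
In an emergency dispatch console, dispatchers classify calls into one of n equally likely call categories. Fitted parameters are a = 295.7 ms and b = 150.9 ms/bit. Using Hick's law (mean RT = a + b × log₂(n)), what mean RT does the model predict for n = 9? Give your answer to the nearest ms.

774 ms

log₂(9) = 3.1699 bits, so RT = 295.7 + 150.9 × 3.1699 ≈ 774.042 ms.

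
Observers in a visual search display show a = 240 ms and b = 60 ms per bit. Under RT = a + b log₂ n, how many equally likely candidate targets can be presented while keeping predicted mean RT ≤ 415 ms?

7

Set 240 + 60·log₂ n ≤ 415 → log₂ n ≤ (415 − 240)/60 = 2.9167.
So n ≤ 2^2.9167 = 7.551; the largest integer n is 7.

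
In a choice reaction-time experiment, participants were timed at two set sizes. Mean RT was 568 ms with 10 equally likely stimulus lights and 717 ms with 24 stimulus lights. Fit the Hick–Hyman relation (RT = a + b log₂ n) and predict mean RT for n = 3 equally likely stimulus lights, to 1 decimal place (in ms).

363.1 ms

RT is linear in log₂ n, so two points fix the line:
  b = (717 − 568) / (log₂ 24 − log₂ 10) = 149 / (4.5850 − 3.3219) = 117.970 ms/bit
  a = 568 − 117.970 × 3.3219 = 176.113 ms
Then RT(3) = 176.113 + 117.970 × log₂ 3 = 176.113 + 117.970 × 1.5850 ≈ 363.090 ms.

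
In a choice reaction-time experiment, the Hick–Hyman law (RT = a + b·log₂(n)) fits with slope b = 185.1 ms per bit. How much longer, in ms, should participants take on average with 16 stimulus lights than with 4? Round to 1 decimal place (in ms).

370.2 ms

The intercept a cancels: ΔRT = b·(log₂ n₂ − log₂ n₁) = b·log₂(n₂/n₁).
log₂(16) − log₂(4) = log₂(16/4) = log₂(4) = 2.
ΔRT = 185.1 × 2.0000 = 370.200 ms.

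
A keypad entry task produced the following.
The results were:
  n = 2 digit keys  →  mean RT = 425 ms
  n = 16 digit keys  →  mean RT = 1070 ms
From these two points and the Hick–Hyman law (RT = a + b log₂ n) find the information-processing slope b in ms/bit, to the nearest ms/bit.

b = (RT₂ − RT₁)/(log₂ n₂ − log₂ n₁) = (1070 − 425)/(4 − 1) = 215 ms/bit.

215 ms/bit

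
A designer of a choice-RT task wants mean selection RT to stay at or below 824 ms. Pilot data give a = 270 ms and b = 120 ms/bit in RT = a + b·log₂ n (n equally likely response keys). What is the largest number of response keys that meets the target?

24

Information budget: (824 − 270)/120 = 4.6167 bits, so n ≤ 2^4.6167 = 24.533 → at most 24.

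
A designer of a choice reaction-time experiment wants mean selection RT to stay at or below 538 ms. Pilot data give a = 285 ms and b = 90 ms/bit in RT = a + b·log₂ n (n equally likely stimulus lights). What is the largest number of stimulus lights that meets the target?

7

Information budget: (538 − 285)/90 = 2.8111 bits, so n ≤ 2^2.8111 = 7.018 → at most 7.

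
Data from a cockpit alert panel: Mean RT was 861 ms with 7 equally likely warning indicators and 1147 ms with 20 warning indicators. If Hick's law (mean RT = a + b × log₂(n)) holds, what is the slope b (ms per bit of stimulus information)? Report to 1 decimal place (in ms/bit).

b = (RT₂ − RT₁)/(log₂ n₂ − log₂ n₁) = (1147 − 861)/(4.3219 − 2.8074) = 188.832 ms/bit.

188.8 ms/bit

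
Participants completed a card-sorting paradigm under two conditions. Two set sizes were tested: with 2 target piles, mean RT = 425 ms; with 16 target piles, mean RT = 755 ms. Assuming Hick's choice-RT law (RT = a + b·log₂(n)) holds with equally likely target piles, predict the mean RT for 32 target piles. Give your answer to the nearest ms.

865 ms

Solve the two-equation system in a and b:
  b = (755 − 425) / (log₂ 16 − log₂ 2) = 330 / (4 − 1) = 110 ms/bit
  a = 425 − 110 × 1 = 315 ms
Then RT(32) = 315 + 110 × log₂ 32 = 315 + 110 × 5 ≈ 865.000 ms.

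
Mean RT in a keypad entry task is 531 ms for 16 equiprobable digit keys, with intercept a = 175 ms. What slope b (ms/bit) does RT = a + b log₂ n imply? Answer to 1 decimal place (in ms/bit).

16 alternatives carry log₂ 16 = 4 bits; the choice cost is 531 − 175 = 356 ms, so b = 356/4 = 89.000 ms/bit.

89.0 ms/bit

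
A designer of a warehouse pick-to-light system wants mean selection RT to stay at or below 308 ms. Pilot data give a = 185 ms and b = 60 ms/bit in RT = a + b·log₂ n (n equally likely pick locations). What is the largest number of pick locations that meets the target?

Set 185 + 60·log₂ n ≤ 308 → log₂ n ≤ (308 − 185)/60 = 2.0500.
So n ≤ 2^2.0500 = 4.141; the largest integer n is 4.

4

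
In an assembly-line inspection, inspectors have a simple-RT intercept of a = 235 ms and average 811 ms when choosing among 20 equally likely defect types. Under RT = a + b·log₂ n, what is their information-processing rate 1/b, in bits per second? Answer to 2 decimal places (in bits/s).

b = (811 − 235)/log₂ 20 = 576/4.3219 = 133.274 ms per bit = 0.13327 s/bit; the reciprocal is 7.503 bits/s.

7.50 bits/s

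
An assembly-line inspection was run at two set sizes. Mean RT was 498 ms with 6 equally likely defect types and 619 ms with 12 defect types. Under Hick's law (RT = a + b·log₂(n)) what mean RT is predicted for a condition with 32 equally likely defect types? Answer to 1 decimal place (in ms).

790.2 ms

RT is linear in log₂ n, so two points fix the line:
  b = (619 − 498) / (log₂ 12 − log₂ 6) = 121 / (3.5850 − 2.5850) = 121.000 ms/bit
  a = 498 − 121.000 × 2.5850 = 185.220 ms
Then RT(32) = 185.220 + 121.000 × log₂ 32 = 185.220 + 121.000 × 5 ≈ 790.220 ms.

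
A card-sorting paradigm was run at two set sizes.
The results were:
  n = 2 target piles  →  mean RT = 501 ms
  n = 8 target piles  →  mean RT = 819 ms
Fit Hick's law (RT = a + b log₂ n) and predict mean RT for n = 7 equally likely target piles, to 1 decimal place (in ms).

788.4 ms

Fit slope and intercept:
  b = (819 − 501) / (log₂ 8 − log₂ 2) = 318 / (3 − 1) = 159.000 ms/bit
  a = 501 − 159.000 × 1 = 342.000 ms
Then RT(7) = 342.000 + 159.000 × log₂ 7 = 342.000 + 159.000 × 2.8074 ≈ 788.369 ms.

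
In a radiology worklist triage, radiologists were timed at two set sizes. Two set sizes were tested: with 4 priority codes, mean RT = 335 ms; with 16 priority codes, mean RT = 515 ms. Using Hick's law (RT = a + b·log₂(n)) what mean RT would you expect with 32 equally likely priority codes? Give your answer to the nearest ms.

605 ms

Fit slope and intercept:
  b = (515 − 335) / (log₂ 16 − log₂ 4) = 180 / (4 − 2) = 90 ms/bit
  a = 335 − 90 × 2 = 155 ms
Then RT(32) = 155 + 90 × log₂ 32 = 155 + 90 × 5 ≈ 605.000 ms.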